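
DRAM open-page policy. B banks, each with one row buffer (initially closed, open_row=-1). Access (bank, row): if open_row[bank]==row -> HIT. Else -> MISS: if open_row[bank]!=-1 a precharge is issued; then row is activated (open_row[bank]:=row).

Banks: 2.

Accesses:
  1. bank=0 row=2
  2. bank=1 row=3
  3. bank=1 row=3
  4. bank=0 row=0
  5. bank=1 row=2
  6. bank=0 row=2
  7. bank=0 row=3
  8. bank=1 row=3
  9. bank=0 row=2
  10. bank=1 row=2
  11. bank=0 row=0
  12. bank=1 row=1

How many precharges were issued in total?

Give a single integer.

Answer: 9

Derivation:
Acc 1: bank0 row2 -> MISS (open row2); precharges=0
Acc 2: bank1 row3 -> MISS (open row3); precharges=0
Acc 3: bank1 row3 -> HIT
Acc 4: bank0 row0 -> MISS (open row0); precharges=1
Acc 5: bank1 row2 -> MISS (open row2); precharges=2
Acc 6: bank0 row2 -> MISS (open row2); precharges=3
Acc 7: bank0 row3 -> MISS (open row3); precharges=4
Acc 8: bank1 row3 -> MISS (open row3); precharges=5
Acc 9: bank0 row2 -> MISS (open row2); precharges=6
Acc 10: bank1 row2 -> MISS (open row2); precharges=7
Acc 11: bank0 row0 -> MISS (open row0); precharges=8
Acc 12: bank1 row1 -> MISS (open row1); precharges=9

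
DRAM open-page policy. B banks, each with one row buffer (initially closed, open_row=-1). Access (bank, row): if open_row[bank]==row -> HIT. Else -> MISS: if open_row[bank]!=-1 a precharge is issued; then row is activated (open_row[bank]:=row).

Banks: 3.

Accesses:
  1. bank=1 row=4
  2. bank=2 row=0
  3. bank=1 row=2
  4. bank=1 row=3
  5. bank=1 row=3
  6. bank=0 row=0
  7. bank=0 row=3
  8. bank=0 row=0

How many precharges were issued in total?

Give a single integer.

Acc 1: bank1 row4 -> MISS (open row4); precharges=0
Acc 2: bank2 row0 -> MISS (open row0); precharges=0
Acc 3: bank1 row2 -> MISS (open row2); precharges=1
Acc 4: bank1 row3 -> MISS (open row3); precharges=2
Acc 5: bank1 row3 -> HIT
Acc 6: bank0 row0 -> MISS (open row0); precharges=2
Acc 7: bank0 row3 -> MISS (open row3); precharges=3
Acc 8: bank0 row0 -> MISS (open row0); precharges=4

Answer: 4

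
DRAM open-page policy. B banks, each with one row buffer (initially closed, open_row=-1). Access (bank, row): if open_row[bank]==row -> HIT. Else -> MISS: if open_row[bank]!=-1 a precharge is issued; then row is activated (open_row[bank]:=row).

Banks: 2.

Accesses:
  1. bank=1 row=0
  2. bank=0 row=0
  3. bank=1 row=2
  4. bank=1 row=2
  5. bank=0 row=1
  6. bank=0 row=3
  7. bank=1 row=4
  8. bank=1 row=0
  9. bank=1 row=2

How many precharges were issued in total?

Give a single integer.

Answer: 6

Derivation:
Acc 1: bank1 row0 -> MISS (open row0); precharges=0
Acc 2: bank0 row0 -> MISS (open row0); precharges=0
Acc 3: bank1 row2 -> MISS (open row2); precharges=1
Acc 4: bank1 row2 -> HIT
Acc 5: bank0 row1 -> MISS (open row1); precharges=2
Acc 6: bank0 row3 -> MISS (open row3); precharges=3
Acc 7: bank1 row4 -> MISS (open row4); precharges=4
Acc 8: bank1 row0 -> MISS (open row0); precharges=5
Acc 9: bank1 row2 -> MISS (open row2); precharges=6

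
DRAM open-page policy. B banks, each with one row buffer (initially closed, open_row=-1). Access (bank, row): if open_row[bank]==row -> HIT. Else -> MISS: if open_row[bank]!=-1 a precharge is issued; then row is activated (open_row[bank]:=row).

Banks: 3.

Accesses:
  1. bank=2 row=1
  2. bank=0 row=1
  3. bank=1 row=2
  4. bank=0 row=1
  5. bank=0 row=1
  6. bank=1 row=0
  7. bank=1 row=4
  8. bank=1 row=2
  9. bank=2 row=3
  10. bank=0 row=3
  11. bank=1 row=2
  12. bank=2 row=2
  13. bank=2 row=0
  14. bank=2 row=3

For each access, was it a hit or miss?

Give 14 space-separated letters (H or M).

Answer: M M M H H M M M M M H M M M

Derivation:
Acc 1: bank2 row1 -> MISS (open row1); precharges=0
Acc 2: bank0 row1 -> MISS (open row1); precharges=0
Acc 3: bank1 row2 -> MISS (open row2); precharges=0
Acc 4: bank0 row1 -> HIT
Acc 5: bank0 row1 -> HIT
Acc 6: bank1 row0 -> MISS (open row0); precharges=1
Acc 7: bank1 row4 -> MISS (open row4); precharges=2
Acc 8: bank1 row2 -> MISS (open row2); precharges=3
Acc 9: bank2 row3 -> MISS (open row3); precharges=4
Acc 10: bank0 row3 -> MISS (open row3); precharges=5
Acc 11: bank1 row2 -> HIT
Acc 12: bank2 row2 -> MISS (open row2); precharges=6
Acc 13: bank2 row0 -> MISS (open row0); precharges=7
Acc 14: bank2 row3 -> MISS (open row3); precharges=8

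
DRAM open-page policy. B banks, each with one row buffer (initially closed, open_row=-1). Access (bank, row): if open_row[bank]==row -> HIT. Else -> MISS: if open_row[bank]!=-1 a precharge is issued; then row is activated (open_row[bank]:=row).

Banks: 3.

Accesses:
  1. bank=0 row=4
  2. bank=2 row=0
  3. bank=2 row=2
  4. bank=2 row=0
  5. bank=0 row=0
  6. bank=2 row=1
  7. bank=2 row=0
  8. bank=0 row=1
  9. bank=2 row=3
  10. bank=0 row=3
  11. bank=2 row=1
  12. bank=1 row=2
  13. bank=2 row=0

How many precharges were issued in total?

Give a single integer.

Answer: 10

Derivation:
Acc 1: bank0 row4 -> MISS (open row4); precharges=0
Acc 2: bank2 row0 -> MISS (open row0); precharges=0
Acc 3: bank2 row2 -> MISS (open row2); precharges=1
Acc 4: bank2 row0 -> MISS (open row0); precharges=2
Acc 5: bank0 row0 -> MISS (open row0); precharges=3
Acc 6: bank2 row1 -> MISS (open row1); precharges=4
Acc 7: bank2 row0 -> MISS (open row0); precharges=5
Acc 8: bank0 row1 -> MISS (open row1); precharges=6
Acc 9: bank2 row3 -> MISS (open row3); precharges=7
Acc 10: bank0 row3 -> MISS (open row3); precharges=8
Acc 11: bank2 row1 -> MISS (open row1); precharges=9
Acc 12: bank1 row2 -> MISS (open row2); precharges=9
Acc 13: bank2 row0 -> MISS (open row0); precharges=10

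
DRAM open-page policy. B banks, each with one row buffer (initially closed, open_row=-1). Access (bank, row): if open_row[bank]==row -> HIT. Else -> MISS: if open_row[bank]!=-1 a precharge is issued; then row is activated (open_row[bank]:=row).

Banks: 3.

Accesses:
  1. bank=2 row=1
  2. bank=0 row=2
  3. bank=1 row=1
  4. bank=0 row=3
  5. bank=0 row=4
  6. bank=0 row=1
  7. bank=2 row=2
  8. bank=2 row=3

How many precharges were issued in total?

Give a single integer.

Answer: 5

Derivation:
Acc 1: bank2 row1 -> MISS (open row1); precharges=0
Acc 2: bank0 row2 -> MISS (open row2); precharges=0
Acc 3: bank1 row1 -> MISS (open row1); precharges=0
Acc 4: bank0 row3 -> MISS (open row3); precharges=1
Acc 5: bank0 row4 -> MISS (open row4); precharges=2
Acc 6: bank0 row1 -> MISS (open row1); precharges=3
Acc 7: bank2 row2 -> MISS (open row2); precharges=4
Acc 8: bank2 row3 -> MISS (open row3); precharges=5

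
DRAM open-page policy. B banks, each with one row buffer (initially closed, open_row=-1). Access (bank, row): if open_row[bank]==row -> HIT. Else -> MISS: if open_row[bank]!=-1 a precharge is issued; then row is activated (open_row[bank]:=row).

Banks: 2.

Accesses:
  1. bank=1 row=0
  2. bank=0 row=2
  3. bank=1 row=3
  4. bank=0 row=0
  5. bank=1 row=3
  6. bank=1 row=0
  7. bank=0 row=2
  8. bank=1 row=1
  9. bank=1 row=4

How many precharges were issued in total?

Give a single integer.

Answer: 6

Derivation:
Acc 1: bank1 row0 -> MISS (open row0); precharges=0
Acc 2: bank0 row2 -> MISS (open row2); precharges=0
Acc 3: bank1 row3 -> MISS (open row3); precharges=1
Acc 4: bank0 row0 -> MISS (open row0); precharges=2
Acc 5: bank1 row3 -> HIT
Acc 6: bank1 row0 -> MISS (open row0); precharges=3
Acc 7: bank0 row2 -> MISS (open row2); precharges=4
Acc 8: bank1 row1 -> MISS (open row1); precharges=5
Acc 9: bank1 row4 -> MISS (open row4); precharges=6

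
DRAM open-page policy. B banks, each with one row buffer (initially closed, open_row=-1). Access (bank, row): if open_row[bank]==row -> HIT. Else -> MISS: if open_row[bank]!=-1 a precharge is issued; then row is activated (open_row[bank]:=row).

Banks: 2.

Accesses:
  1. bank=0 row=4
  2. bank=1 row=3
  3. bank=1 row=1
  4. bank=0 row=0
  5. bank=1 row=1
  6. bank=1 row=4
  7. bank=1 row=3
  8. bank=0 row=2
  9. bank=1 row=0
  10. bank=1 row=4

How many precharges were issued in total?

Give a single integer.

Acc 1: bank0 row4 -> MISS (open row4); precharges=0
Acc 2: bank1 row3 -> MISS (open row3); precharges=0
Acc 3: bank1 row1 -> MISS (open row1); precharges=1
Acc 4: bank0 row0 -> MISS (open row0); precharges=2
Acc 5: bank1 row1 -> HIT
Acc 6: bank1 row4 -> MISS (open row4); precharges=3
Acc 7: bank1 row3 -> MISS (open row3); precharges=4
Acc 8: bank0 row2 -> MISS (open row2); precharges=5
Acc 9: bank1 row0 -> MISS (open row0); precharges=6
Acc 10: bank1 row4 -> MISS (open row4); precharges=7

Answer: 7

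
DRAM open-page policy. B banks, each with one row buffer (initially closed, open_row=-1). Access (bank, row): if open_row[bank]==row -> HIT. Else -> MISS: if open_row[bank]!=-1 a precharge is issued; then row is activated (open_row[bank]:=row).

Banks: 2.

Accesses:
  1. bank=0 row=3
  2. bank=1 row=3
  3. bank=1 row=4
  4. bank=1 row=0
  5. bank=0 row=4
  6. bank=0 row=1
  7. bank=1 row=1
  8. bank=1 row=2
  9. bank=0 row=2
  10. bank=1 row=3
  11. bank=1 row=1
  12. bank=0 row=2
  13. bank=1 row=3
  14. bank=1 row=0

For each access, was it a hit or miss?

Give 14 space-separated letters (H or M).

Acc 1: bank0 row3 -> MISS (open row3); precharges=0
Acc 2: bank1 row3 -> MISS (open row3); precharges=0
Acc 3: bank1 row4 -> MISS (open row4); precharges=1
Acc 4: bank1 row0 -> MISS (open row0); precharges=2
Acc 5: bank0 row4 -> MISS (open row4); precharges=3
Acc 6: bank0 row1 -> MISS (open row1); precharges=4
Acc 7: bank1 row1 -> MISS (open row1); precharges=5
Acc 8: bank1 row2 -> MISS (open row2); precharges=6
Acc 9: bank0 row2 -> MISS (open row2); precharges=7
Acc 10: bank1 row3 -> MISS (open row3); precharges=8
Acc 11: bank1 row1 -> MISS (open row1); precharges=9
Acc 12: bank0 row2 -> HIT
Acc 13: bank1 row3 -> MISS (open row3); precharges=10
Acc 14: bank1 row0 -> MISS (open row0); precharges=11

Answer: M M M M M M M M M M M H M M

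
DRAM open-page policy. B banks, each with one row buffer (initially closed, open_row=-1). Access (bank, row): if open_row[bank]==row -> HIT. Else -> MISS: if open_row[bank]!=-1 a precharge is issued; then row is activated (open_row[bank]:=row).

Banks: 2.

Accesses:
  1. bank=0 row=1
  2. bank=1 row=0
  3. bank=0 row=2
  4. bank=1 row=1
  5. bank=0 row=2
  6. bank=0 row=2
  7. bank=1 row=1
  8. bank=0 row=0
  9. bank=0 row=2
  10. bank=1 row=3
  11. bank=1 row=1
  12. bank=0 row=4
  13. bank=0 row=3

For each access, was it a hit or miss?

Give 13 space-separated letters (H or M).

Answer: M M M M H H H M M M M M M

Derivation:
Acc 1: bank0 row1 -> MISS (open row1); precharges=0
Acc 2: bank1 row0 -> MISS (open row0); precharges=0
Acc 3: bank0 row2 -> MISS (open row2); precharges=1
Acc 4: bank1 row1 -> MISS (open row1); precharges=2
Acc 5: bank0 row2 -> HIT
Acc 6: bank0 row2 -> HIT
Acc 7: bank1 row1 -> HIT
Acc 8: bank0 row0 -> MISS (open row0); precharges=3
Acc 9: bank0 row2 -> MISS (open row2); precharges=4
Acc 10: bank1 row3 -> MISS (open row3); precharges=5
Acc 11: bank1 row1 -> MISS (open row1); precharges=6
Acc 12: bank0 row4 -> MISS (open row4); precharges=7
Acc 13: bank0 row3 -> MISS (open row3); precharges=8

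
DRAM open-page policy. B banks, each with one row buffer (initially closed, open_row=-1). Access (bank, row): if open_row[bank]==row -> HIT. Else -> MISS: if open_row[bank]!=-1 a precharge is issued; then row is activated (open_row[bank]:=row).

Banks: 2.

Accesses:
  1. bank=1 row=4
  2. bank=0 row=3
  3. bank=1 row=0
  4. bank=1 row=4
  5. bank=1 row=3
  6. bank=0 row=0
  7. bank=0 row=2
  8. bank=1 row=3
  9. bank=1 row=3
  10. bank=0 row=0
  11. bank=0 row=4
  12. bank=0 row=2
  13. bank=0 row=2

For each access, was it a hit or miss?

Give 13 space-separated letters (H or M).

Answer: M M M M M M M H H M M M H

Derivation:
Acc 1: bank1 row4 -> MISS (open row4); precharges=0
Acc 2: bank0 row3 -> MISS (open row3); precharges=0
Acc 3: bank1 row0 -> MISS (open row0); precharges=1
Acc 4: bank1 row4 -> MISS (open row4); precharges=2
Acc 5: bank1 row3 -> MISS (open row3); precharges=3
Acc 6: bank0 row0 -> MISS (open row0); precharges=4
Acc 7: bank0 row2 -> MISS (open row2); precharges=5
Acc 8: bank1 row3 -> HIT
Acc 9: bank1 row3 -> HIT
Acc 10: bank0 row0 -> MISS (open row0); precharges=6
Acc 11: bank0 row4 -> MISS (open row4); precharges=7
Acc 12: bank0 row2 -> MISS (open row2); precharges=8
Acc 13: bank0 row2 -> HIT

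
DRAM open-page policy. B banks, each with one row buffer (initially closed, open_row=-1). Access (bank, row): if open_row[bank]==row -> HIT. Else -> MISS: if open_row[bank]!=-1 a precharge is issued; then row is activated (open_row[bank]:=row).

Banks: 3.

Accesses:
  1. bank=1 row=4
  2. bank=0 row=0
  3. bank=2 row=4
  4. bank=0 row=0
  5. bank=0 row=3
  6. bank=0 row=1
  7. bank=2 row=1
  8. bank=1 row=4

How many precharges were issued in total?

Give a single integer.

Answer: 3

Derivation:
Acc 1: bank1 row4 -> MISS (open row4); precharges=0
Acc 2: bank0 row0 -> MISS (open row0); precharges=0
Acc 3: bank2 row4 -> MISS (open row4); precharges=0
Acc 4: bank0 row0 -> HIT
Acc 5: bank0 row3 -> MISS (open row3); precharges=1
Acc 6: bank0 row1 -> MISS (open row1); precharges=2
Acc 7: bank2 row1 -> MISS (open row1); precharges=3
Acc 8: bank1 row4 -> HIT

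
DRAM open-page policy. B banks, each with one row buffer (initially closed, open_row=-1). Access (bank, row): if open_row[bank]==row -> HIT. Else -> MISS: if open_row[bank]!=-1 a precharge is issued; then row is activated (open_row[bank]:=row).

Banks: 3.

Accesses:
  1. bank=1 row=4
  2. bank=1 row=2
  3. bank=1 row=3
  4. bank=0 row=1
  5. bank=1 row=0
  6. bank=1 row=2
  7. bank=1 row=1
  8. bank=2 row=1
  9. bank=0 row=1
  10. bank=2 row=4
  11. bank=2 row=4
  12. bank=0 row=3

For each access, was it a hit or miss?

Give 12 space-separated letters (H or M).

Acc 1: bank1 row4 -> MISS (open row4); precharges=0
Acc 2: bank1 row2 -> MISS (open row2); precharges=1
Acc 3: bank1 row3 -> MISS (open row3); precharges=2
Acc 4: bank0 row1 -> MISS (open row1); precharges=2
Acc 5: bank1 row0 -> MISS (open row0); precharges=3
Acc 6: bank1 row2 -> MISS (open row2); precharges=4
Acc 7: bank1 row1 -> MISS (open row1); precharges=5
Acc 8: bank2 row1 -> MISS (open row1); precharges=5
Acc 9: bank0 row1 -> HIT
Acc 10: bank2 row4 -> MISS (open row4); precharges=6
Acc 11: bank2 row4 -> HIT
Acc 12: bank0 row3 -> MISS (open row3); precharges=7

Answer: M M M M M M M M H M H M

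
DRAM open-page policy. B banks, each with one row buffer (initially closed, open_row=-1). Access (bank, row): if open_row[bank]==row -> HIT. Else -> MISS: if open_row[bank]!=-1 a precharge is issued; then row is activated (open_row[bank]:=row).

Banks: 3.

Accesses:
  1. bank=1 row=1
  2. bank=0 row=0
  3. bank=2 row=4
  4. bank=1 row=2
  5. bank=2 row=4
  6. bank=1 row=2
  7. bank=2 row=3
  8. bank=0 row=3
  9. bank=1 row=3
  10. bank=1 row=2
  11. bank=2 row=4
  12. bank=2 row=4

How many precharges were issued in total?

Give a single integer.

Answer: 6

Derivation:
Acc 1: bank1 row1 -> MISS (open row1); precharges=0
Acc 2: bank0 row0 -> MISS (open row0); precharges=0
Acc 3: bank2 row4 -> MISS (open row4); precharges=0
Acc 4: bank1 row2 -> MISS (open row2); precharges=1
Acc 5: bank2 row4 -> HIT
Acc 6: bank1 row2 -> HIT
Acc 7: bank2 row3 -> MISS (open row3); precharges=2
Acc 8: bank0 row3 -> MISS (open row3); precharges=3
Acc 9: bank1 row3 -> MISS (open row3); precharges=4
Acc 10: bank1 row2 -> MISS (open row2); precharges=5
Acc 11: bank2 row4 -> MISS (open row4); precharges=6
Acc 12: bank2 row4 -> HIT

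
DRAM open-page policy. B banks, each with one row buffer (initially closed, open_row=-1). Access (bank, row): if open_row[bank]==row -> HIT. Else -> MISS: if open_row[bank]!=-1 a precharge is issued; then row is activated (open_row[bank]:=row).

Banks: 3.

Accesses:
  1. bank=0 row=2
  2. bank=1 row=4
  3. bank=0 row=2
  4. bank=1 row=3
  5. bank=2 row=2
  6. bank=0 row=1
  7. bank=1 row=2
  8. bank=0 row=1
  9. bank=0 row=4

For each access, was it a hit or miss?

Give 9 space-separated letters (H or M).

Answer: M M H M M M M H M

Derivation:
Acc 1: bank0 row2 -> MISS (open row2); precharges=0
Acc 2: bank1 row4 -> MISS (open row4); precharges=0
Acc 3: bank0 row2 -> HIT
Acc 4: bank1 row3 -> MISS (open row3); precharges=1
Acc 5: bank2 row2 -> MISS (open row2); precharges=1
Acc 6: bank0 row1 -> MISS (open row1); precharges=2
Acc 7: bank1 row2 -> MISS (open row2); precharges=3
Acc 8: bank0 row1 -> HIT
Acc 9: bank0 row4 -> MISS (open row4); precharges=4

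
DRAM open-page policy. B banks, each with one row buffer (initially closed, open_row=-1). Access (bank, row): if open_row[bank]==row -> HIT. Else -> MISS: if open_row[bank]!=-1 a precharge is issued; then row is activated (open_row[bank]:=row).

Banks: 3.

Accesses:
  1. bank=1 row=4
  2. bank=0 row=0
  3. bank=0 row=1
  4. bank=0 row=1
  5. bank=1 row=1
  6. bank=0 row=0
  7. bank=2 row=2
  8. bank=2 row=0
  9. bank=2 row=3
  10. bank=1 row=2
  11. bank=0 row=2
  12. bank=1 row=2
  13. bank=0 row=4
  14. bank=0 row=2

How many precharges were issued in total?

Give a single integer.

Answer: 9

Derivation:
Acc 1: bank1 row4 -> MISS (open row4); precharges=0
Acc 2: bank0 row0 -> MISS (open row0); precharges=0
Acc 3: bank0 row1 -> MISS (open row1); precharges=1
Acc 4: bank0 row1 -> HIT
Acc 5: bank1 row1 -> MISS (open row1); precharges=2
Acc 6: bank0 row0 -> MISS (open row0); precharges=3
Acc 7: bank2 row2 -> MISS (open row2); precharges=3
Acc 8: bank2 row0 -> MISS (open row0); precharges=4
Acc 9: bank2 row3 -> MISS (open row3); precharges=5
Acc 10: bank1 row2 -> MISS (open row2); precharges=6
Acc 11: bank0 row2 -> MISS (open row2); precharges=7
Acc 12: bank1 row2 -> HIT
Acc 13: bank0 row4 -> MISS (open row4); precharges=8
Acc 14: bank0 row2 -> MISS (open row2); precharges=9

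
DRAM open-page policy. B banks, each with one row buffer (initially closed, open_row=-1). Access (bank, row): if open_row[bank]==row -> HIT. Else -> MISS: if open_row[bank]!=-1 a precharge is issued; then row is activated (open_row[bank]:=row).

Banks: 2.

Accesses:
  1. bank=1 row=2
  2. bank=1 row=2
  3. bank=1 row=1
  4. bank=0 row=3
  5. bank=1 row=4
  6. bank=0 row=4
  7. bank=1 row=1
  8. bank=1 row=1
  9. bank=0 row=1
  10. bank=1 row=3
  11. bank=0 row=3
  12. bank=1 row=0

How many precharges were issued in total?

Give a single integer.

Acc 1: bank1 row2 -> MISS (open row2); precharges=0
Acc 2: bank1 row2 -> HIT
Acc 3: bank1 row1 -> MISS (open row1); precharges=1
Acc 4: bank0 row3 -> MISS (open row3); precharges=1
Acc 5: bank1 row4 -> MISS (open row4); precharges=2
Acc 6: bank0 row4 -> MISS (open row4); precharges=3
Acc 7: bank1 row1 -> MISS (open row1); precharges=4
Acc 8: bank1 row1 -> HIT
Acc 9: bank0 row1 -> MISS (open row1); precharges=5
Acc 10: bank1 row3 -> MISS (open row3); precharges=6
Acc 11: bank0 row3 -> MISS (open row3); precharges=7
Acc 12: bank1 row0 -> MISS (open row0); precharges=8

Answer: 8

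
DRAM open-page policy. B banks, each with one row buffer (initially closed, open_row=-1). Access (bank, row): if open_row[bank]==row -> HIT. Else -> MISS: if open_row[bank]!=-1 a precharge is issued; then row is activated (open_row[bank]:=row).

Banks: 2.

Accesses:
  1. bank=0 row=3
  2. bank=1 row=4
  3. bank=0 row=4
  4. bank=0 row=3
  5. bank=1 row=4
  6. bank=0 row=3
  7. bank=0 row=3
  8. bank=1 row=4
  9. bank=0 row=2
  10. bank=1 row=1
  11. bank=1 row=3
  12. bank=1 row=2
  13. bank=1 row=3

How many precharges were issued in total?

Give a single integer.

Acc 1: bank0 row3 -> MISS (open row3); precharges=0
Acc 2: bank1 row4 -> MISS (open row4); precharges=0
Acc 3: bank0 row4 -> MISS (open row4); precharges=1
Acc 4: bank0 row3 -> MISS (open row3); precharges=2
Acc 5: bank1 row4 -> HIT
Acc 6: bank0 row3 -> HIT
Acc 7: bank0 row3 -> HIT
Acc 8: bank1 row4 -> HIT
Acc 9: bank0 row2 -> MISS (open row2); precharges=3
Acc 10: bank1 row1 -> MISS (open row1); precharges=4
Acc 11: bank1 row3 -> MISS (open row3); precharges=5
Acc 12: bank1 row2 -> MISS (open row2); precharges=6
Acc 13: bank1 row3 -> MISS (open row3); precharges=7

Answer: 7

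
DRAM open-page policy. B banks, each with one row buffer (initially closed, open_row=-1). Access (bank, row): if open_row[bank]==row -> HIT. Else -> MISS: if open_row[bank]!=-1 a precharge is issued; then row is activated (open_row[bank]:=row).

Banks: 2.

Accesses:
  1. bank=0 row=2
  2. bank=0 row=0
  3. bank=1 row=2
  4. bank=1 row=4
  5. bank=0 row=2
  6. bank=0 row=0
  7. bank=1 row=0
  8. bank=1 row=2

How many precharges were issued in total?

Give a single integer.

Answer: 6

Derivation:
Acc 1: bank0 row2 -> MISS (open row2); precharges=0
Acc 2: bank0 row0 -> MISS (open row0); precharges=1
Acc 3: bank1 row2 -> MISS (open row2); precharges=1
Acc 4: bank1 row4 -> MISS (open row4); precharges=2
Acc 5: bank0 row2 -> MISS (open row2); precharges=3
Acc 6: bank0 row0 -> MISS (open row0); precharges=4
Acc 7: bank1 row0 -> MISS (open row0); precharges=5
Acc 8: bank1 row2 -> MISS (open row2); precharges=6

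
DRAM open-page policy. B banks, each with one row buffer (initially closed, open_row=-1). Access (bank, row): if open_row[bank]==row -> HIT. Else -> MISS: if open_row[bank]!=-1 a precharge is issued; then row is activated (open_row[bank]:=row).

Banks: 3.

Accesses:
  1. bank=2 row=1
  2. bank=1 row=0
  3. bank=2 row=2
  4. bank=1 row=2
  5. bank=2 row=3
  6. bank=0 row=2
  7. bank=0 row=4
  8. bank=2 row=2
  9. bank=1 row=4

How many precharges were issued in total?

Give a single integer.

Answer: 6

Derivation:
Acc 1: bank2 row1 -> MISS (open row1); precharges=0
Acc 2: bank1 row0 -> MISS (open row0); precharges=0
Acc 3: bank2 row2 -> MISS (open row2); precharges=1
Acc 4: bank1 row2 -> MISS (open row2); precharges=2
Acc 5: bank2 row3 -> MISS (open row3); precharges=3
Acc 6: bank0 row2 -> MISS (open row2); precharges=3
Acc 7: bank0 row4 -> MISS (open row4); precharges=4
Acc 8: bank2 row2 -> MISS (open row2); precharges=5
Acc 9: bank1 row4 -> MISS (open row4); precharges=6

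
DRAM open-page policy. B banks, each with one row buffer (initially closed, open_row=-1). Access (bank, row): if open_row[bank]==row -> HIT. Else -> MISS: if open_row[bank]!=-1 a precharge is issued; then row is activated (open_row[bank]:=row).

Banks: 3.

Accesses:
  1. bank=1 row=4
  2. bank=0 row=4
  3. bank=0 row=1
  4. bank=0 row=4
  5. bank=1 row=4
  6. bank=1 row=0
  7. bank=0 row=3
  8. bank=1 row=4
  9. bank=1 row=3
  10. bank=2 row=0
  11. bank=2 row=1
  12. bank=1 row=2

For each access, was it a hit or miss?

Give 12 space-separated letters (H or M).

Acc 1: bank1 row4 -> MISS (open row4); precharges=0
Acc 2: bank0 row4 -> MISS (open row4); precharges=0
Acc 3: bank0 row1 -> MISS (open row1); precharges=1
Acc 4: bank0 row4 -> MISS (open row4); precharges=2
Acc 5: bank1 row4 -> HIT
Acc 6: bank1 row0 -> MISS (open row0); precharges=3
Acc 7: bank0 row3 -> MISS (open row3); precharges=4
Acc 8: bank1 row4 -> MISS (open row4); precharges=5
Acc 9: bank1 row3 -> MISS (open row3); precharges=6
Acc 10: bank2 row0 -> MISS (open row0); precharges=6
Acc 11: bank2 row1 -> MISS (open row1); precharges=7
Acc 12: bank1 row2 -> MISS (open row2); precharges=8

Answer: M M M M H M M M M M M M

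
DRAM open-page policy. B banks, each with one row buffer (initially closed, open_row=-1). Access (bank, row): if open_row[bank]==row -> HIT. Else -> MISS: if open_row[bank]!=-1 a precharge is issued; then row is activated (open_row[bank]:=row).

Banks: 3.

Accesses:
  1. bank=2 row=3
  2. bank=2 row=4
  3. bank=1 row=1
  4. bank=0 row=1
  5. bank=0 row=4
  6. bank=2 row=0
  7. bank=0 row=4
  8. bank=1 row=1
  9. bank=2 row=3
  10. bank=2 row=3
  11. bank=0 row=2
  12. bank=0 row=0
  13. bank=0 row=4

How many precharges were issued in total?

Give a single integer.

Acc 1: bank2 row3 -> MISS (open row3); precharges=0
Acc 2: bank2 row4 -> MISS (open row4); precharges=1
Acc 3: bank1 row1 -> MISS (open row1); precharges=1
Acc 4: bank0 row1 -> MISS (open row1); precharges=1
Acc 5: bank0 row4 -> MISS (open row4); precharges=2
Acc 6: bank2 row0 -> MISS (open row0); precharges=3
Acc 7: bank0 row4 -> HIT
Acc 8: bank1 row1 -> HIT
Acc 9: bank2 row3 -> MISS (open row3); precharges=4
Acc 10: bank2 row3 -> HIT
Acc 11: bank0 row2 -> MISS (open row2); precharges=5
Acc 12: bank0 row0 -> MISS (open row0); precharges=6
Acc 13: bank0 row4 -> MISS (open row4); precharges=7

Answer: 7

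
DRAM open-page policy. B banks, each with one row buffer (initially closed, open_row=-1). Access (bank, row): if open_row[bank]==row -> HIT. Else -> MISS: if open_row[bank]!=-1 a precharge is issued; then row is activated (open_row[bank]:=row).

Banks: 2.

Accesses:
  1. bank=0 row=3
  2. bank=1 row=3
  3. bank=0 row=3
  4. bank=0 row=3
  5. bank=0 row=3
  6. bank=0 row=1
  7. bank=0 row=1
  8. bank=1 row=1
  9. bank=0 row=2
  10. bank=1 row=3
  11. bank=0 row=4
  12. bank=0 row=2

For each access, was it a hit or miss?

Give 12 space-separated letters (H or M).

Acc 1: bank0 row3 -> MISS (open row3); precharges=0
Acc 2: bank1 row3 -> MISS (open row3); precharges=0
Acc 3: bank0 row3 -> HIT
Acc 4: bank0 row3 -> HIT
Acc 5: bank0 row3 -> HIT
Acc 6: bank0 row1 -> MISS (open row1); precharges=1
Acc 7: bank0 row1 -> HIT
Acc 8: bank1 row1 -> MISS (open row1); precharges=2
Acc 9: bank0 row2 -> MISS (open row2); precharges=3
Acc 10: bank1 row3 -> MISS (open row3); precharges=4
Acc 11: bank0 row4 -> MISS (open row4); precharges=5
Acc 12: bank0 row2 -> MISS (open row2); precharges=6

Answer: M M H H H M H M M M M M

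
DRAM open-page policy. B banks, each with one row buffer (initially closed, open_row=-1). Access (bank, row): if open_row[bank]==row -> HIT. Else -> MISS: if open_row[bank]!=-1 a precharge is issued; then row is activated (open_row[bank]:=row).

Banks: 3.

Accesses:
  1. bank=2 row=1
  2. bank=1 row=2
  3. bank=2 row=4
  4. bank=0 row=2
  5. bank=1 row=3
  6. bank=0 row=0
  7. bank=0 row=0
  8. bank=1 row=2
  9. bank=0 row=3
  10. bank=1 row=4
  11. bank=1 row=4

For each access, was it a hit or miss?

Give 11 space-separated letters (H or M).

Acc 1: bank2 row1 -> MISS (open row1); precharges=0
Acc 2: bank1 row2 -> MISS (open row2); precharges=0
Acc 3: bank2 row4 -> MISS (open row4); precharges=1
Acc 4: bank0 row2 -> MISS (open row2); precharges=1
Acc 5: bank1 row3 -> MISS (open row3); precharges=2
Acc 6: bank0 row0 -> MISS (open row0); precharges=3
Acc 7: bank0 row0 -> HIT
Acc 8: bank1 row2 -> MISS (open row2); precharges=4
Acc 9: bank0 row3 -> MISS (open row3); precharges=5
Acc 10: bank1 row4 -> MISS (open row4); precharges=6
Acc 11: bank1 row4 -> HIT

Answer: M M M M M M H M M M H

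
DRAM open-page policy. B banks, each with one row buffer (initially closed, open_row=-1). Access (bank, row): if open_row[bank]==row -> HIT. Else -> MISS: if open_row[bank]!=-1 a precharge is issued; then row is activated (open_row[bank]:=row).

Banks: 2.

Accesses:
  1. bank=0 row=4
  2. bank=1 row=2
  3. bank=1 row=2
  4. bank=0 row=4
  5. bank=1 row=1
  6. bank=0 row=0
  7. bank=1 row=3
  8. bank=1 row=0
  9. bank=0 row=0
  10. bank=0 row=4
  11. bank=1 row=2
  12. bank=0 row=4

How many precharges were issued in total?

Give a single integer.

Acc 1: bank0 row4 -> MISS (open row4); precharges=0
Acc 2: bank1 row2 -> MISS (open row2); precharges=0
Acc 3: bank1 row2 -> HIT
Acc 4: bank0 row4 -> HIT
Acc 5: bank1 row1 -> MISS (open row1); precharges=1
Acc 6: bank0 row0 -> MISS (open row0); precharges=2
Acc 7: bank1 row3 -> MISS (open row3); precharges=3
Acc 8: bank1 row0 -> MISS (open row0); precharges=4
Acc 9: bank0 row0 -> HIT
Acc 10: bank0 row4 -> MISS (open row4); precharges=5
Acc 11: bank1 row2 -> MISS (open row2); precharges=6
Acc 12: bank0 row4 -> HIT

Answer: 6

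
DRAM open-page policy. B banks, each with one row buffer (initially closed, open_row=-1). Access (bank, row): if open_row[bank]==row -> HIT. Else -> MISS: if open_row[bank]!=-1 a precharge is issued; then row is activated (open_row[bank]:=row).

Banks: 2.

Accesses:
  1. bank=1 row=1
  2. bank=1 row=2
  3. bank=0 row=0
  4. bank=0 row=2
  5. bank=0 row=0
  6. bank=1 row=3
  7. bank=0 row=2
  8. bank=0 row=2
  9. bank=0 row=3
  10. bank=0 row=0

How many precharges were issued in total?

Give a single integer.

Answer: 7

Derivation:
Acc 1: bank1 row1 -> MISS (open row1); precharges=0
Acc 2: bank1 row2 -> MISS (open row2); precharges=1
Acc 3: bank0 row0 -> MISS (open row0); precharges=1
Acc 4: bank0 row2 -> MISS (open row2); precharges=2
Acc 5: bank0 row0 -> MISS (open row0); precharges=3
Acc 6: bank1 row3 -> MISS (open row3); precharges=4
Acc 7: bank0 row2 -> MISS (open row2); precharges=5
Acc 8: bank0 row2 -> HIT
Acc 9: bank0 row3 -> MISS (open row3); precharges=6
Acc 10: bank0 row0 -> MISS (open row0); precharges=7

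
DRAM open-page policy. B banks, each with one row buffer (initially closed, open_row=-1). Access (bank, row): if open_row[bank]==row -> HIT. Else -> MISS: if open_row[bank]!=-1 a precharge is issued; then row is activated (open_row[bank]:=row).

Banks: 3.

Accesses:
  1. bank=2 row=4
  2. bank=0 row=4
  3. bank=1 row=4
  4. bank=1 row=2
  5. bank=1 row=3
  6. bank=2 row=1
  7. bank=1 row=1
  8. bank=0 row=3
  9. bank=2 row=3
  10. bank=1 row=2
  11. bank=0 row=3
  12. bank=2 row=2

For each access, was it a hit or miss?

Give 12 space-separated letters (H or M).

Acc 1: bank2 row4 -> MISS (open row4); precharges=0
Acc 2: bank0 row4 -> MISS (open row4); precharges=0
Acc 3: bank1 row4 -> MISS (open row4); precharges=0
Acc 4: bank1 row2 -> MISS (open row2); precharges=1
Acc 5: bank1 row3 -> MISS (open row3); precharges=2
Acc 6: bank2 row1 -> MISS (open row1); precharges=3
Acc 7: bank1 row1 -> MISS (open row1); precharges=4
Acc 8: bank0 row3 -> MISS (open row3); precharges=5
Acc 9: bank2 row3 -> MISS (open row3); precharges=6
Acc 10: bank1 row2 -> MISS (open row2); precharges=7
Acc 11: bank0 row3 -> HIT
Acc 12: bank2 row2 -> MISS (open row2); precharges=8

Answer: M M M M M M M M M M H M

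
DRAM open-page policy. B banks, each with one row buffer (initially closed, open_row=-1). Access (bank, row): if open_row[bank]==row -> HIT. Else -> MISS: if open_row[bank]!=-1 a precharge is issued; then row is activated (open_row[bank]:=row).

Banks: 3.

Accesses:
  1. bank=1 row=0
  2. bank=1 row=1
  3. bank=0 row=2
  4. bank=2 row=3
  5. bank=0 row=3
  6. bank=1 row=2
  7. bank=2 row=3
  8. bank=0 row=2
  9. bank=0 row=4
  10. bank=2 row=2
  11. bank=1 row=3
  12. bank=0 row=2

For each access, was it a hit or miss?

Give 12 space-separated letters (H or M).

Acc 1: bank1 row0 -> MISS (open row0); precharges=0
Acc 2: bank1 row1 -> MISS (open row1); precharges=1
Acc 3: bank0 row2 -> MISS (open row2); precharges=1
Acc 4: bank2 row3 -> MISS (open row3); precharges=1
Acc 5: bank0 row3 -> MISS (open row3); precharges=2
Acc 6: bank1 row2 -> MISS (open row2); precharges=3
Acc 7: bank2 row3 -> HIT
Acc 8: bank0 row2 -> MISS (open row2); precharges=4
Acc 9: bank0 row4 -> MISS (open row4); precharges=5
Acc 10: bank2 row2 -> MISS (open row2); precharges=6
Acc 11: bank1 row3 -> MISS (open row3); precharges=7
Acc 12: bank0 row2 -> MISS (open row2); precharges=8

Answer: M M M M M M H M M M M M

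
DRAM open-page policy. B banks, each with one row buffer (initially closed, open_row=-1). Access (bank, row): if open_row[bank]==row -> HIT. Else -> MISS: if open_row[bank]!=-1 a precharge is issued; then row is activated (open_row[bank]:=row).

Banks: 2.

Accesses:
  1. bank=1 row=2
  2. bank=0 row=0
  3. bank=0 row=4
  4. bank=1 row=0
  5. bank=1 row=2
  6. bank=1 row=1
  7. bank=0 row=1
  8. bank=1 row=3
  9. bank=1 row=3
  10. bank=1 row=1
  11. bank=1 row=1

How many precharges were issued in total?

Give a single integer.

Acc 1: bank1 row2 -> MISS (open row2); precharges=0
Acc 2: bank0 row0 -> MISS (open row0); precharges=0
Acc 3: bank0 row4 -> MISS (open row4); precharges=1
Acc 4: bank1 row0 -> MISS (open row0); precharges=2
Acc 5: bank1 row2 -> MISS (open row2); precharges=3
Acc 6: bank1 row1 -> MISS (open row1); precharges=4
Acc 7: bank0 row1 -> MISS (open row1); precharges=5
Acc 8: bank1 row3 -> MISS (open row3); precharges=6
Acc 9: bank1 row3 -> HIT
Acc 10: bank1 row1 -> MISS (open row1); precharges=7
Acc 11: bank1 row1 -> HIT

Answer: 7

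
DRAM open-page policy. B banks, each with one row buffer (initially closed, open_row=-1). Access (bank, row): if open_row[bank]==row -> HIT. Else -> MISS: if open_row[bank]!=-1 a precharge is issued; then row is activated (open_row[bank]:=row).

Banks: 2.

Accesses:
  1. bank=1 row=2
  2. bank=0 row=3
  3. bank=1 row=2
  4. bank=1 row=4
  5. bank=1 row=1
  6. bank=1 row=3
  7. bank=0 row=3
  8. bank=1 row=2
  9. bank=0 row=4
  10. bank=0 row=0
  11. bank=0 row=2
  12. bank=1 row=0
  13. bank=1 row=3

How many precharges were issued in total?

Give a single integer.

Acc 1: bank1 row2 -> MISS (open row2); precharges=0
Acc 2: bank0 row3 -> MISS (open row3); precharges=0
Acc 3: bank1 row2 -> HIT
Acc 4: bank1 row4 -> MISS (open row4); precharges=1
Acc 5: bank1 row1 -> MISS (open row1); precharges=2
Acc 6: bank1 row3 -> MISS (open row3); precharges=3
Acc 7: bank0 row3 -> HIT
Acc 8: bank1 row2 -> MISS (open row2); precharges=4
Acc 9: bank0 row4 -> MISS (open row4); precharges=5
Acc 10: bank0 row0 -> MISS (open row0); precharges=6
Acc 11: bank0 row2 -> MISS (open row2); precharges=7
Acc 12: bank1 row0 -> MISS (open row0); precharges=8
Acc 13: bank1 row3 -> MISS (open row3); precharges=9

Answer: 9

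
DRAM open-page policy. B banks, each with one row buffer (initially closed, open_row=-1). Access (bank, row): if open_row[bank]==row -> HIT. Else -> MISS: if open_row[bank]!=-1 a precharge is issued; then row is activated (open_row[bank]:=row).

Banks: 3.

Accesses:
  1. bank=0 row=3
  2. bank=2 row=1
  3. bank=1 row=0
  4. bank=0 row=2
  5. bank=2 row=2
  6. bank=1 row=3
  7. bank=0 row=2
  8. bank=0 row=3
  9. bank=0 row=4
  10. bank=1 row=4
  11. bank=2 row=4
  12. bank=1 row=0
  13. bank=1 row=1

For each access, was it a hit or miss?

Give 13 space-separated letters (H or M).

Answer: M M M M M M H M M M M M M

Derivation:
Acc 1: bank0 row3 -> MISS (open row3); precharges=0
Acc 2: bank2 row1 -> MISS (open row1); precharges=0
Acc 3: bank1 row0 -> MISS (open row0); precharges=0
Acc 4: bank0 row2 -> MISS (open row2); precharges=1
Acc 5: bank2 row2 -> MISS (open row2); precharges=2
Acc 6: bank1 row3 -> MISS (open row3); precharges=3
Acc 7: bank0 row2 -> HIT
Acc 8: bank0 row3 -> MISS (open row3); precharges=4
Acc 9: bank0 row4 -> MISS (open row4); precharges=5
Acc 10: bank1 row4 -> MISS (open row4); precharges=6
Acc 11: bank2 row4 -> MISS (open row4); precharges=7
Acc 12: bank1 row0 -> MISS (open row0); precharges=8
Acc 13: bank1 row1 -> MISS (open row1); precharges=9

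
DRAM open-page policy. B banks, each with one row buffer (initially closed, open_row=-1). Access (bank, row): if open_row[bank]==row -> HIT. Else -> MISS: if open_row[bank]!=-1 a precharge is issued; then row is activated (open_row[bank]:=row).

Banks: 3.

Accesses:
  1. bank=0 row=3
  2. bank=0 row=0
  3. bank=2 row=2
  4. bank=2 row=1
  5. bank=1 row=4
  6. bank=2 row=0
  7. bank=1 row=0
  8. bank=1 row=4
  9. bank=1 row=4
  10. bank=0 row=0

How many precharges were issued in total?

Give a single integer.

Acc 1: bank0 row3 -> MISS (open row3); precharges=0
Acc 2: bank0 row0 -> MISS (open row0); precharges=1
Acc 3: bank2 row2 -> MISS (open row2); precharges=1
Acc 4: bank2 row1 -> MISS (open row1); precharges=2
Acc 5: bank1 row4 -> MISS (open row4); precharges=2
Acc 6: bank2 row0 -> MISS (open row0); precharges=3
Acc 7: bank1 row0 -> MISS (open row0); precharges=4
Acc 8: bank1 row4 -> MISS (open row4); precharges=5
Acc 9: bank1 row4 -> HIT
Acc 10: bank0 row0 -> HIT

Answer: 5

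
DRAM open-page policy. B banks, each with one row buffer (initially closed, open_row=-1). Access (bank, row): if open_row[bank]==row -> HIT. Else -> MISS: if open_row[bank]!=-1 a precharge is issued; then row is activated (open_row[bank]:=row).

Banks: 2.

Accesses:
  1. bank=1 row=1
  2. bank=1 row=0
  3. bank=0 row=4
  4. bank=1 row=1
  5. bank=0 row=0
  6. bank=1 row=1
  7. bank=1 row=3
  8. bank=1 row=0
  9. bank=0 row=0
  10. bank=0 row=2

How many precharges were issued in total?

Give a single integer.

Answer: 6

Derivation:
Acc 1: bank1 row1 -> MISS (open row1); precharges=0
Acc 2: bank1 row0 -> MISS (open row0); precharges=1
Acc 3: bank0 row4 -> MISS (open row4); precharges=1
Acc 4: bank1 row1 -> MISS (open row1); precharges=2
Acc 5: bank0 row0 -> MISS (open row0); precharges=3
Acc 6: bank1 row1 -> HIT
Acc 7: bank1 row3 -> MISS (open row3); precharges=4
Acc 8: bank1 row0 -> MISS (open row0); precharges=5
Acc 9: bank0 row0 -> HIT
Acc 10: bank0 row2 -> MISS (open row2); precharges=6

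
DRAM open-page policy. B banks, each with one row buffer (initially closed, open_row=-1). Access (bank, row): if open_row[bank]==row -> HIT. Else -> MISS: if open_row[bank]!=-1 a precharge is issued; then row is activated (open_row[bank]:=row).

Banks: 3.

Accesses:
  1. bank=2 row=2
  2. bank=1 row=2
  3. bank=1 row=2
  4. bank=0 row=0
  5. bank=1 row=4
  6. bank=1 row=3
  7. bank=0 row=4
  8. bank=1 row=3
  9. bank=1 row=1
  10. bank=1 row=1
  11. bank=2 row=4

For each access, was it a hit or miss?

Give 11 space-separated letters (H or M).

Acc 1: bank2 row2 -> MISS (open row2); precharges=0
Acc 2: bank1 row2 -> MISS (open row2); precharges=0
Acc 3: bank1 row2 -> HIT
Acc 4: bank0 row0 -> MISS (open row0); precharges=0
Acc 5: bank1 row4 -> MISS (open row4); precharges=1
Acc 6: bank1 row3 -> MISS (open row3); precharges=2
Acc 7: bank0 row4 -> MISS (open row4); precharges=3
Acc 8: bank1 row3 -> HIT
Acc 9: bank1 row1 -> MISS (open row1); precharges=4
Acc 10: bank1 row1 -> HIT
Acc 11: bank2 row4 -> MISS (open row4); precharges=5

Answer: M M H M M M M H M H M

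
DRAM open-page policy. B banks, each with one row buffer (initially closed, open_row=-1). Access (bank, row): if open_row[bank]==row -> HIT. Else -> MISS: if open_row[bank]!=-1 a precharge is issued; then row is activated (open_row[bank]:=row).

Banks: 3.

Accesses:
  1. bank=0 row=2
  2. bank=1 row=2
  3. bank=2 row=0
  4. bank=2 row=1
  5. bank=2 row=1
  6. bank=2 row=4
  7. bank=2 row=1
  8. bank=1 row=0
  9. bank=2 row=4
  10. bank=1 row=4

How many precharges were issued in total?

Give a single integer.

Acc 1: bank0 row2 -> MISS (open row2); precharges=0
Acc 2: bank1 row2 -> MISS (open row2); precharges=0
Acc 3: bank2 row0 -> MISS (open row0); precharges=0
Acc 4: bank2 row1 -> MISS (open row1); precharges=1
Acc 5: bank2 row1 -> HIT
Acc 6: bank2 row4 -> MISS (open row4); precharges=2
Acc 7: bank2 row1 -> MISS (open row1); precharges=3
Acc 8: bank1 row0 -> MISS (open row0); precharges=4
Acc 9: bank2 row4 -> MISS (open row4); precharges=5
Acc 10: bank1 row4 -> MISS (open row4); precharges=6

Answer: 6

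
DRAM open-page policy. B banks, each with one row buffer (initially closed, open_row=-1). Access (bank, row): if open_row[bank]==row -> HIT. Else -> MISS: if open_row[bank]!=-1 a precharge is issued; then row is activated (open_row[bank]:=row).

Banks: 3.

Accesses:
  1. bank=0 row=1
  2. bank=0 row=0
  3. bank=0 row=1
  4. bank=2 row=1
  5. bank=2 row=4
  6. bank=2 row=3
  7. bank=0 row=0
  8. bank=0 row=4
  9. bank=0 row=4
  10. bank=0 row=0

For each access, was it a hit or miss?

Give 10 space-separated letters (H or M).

Acc 1: bank0 row1 -> MISS (open row1); precharges=0
Acc 2: bank0 row0 -> MISS (open row0); precharges=1
Acc 3: bank0 row1 -> MISS (open row1); precharges=2
Acc 4: bank2 row1 -> MISS (open row1); precharges=2
Acc 5: bank2 row4 -> MISS (open row4); precharges=3
Acc 6: bank2 row3 -> MISS (open row3); precharges=4
Acc 7: bank0 row0 -> MISS (open row0); precharges=5
Acc 8: bank0 row4 -> MISS (open row4); precharges=6
Acc 9: bank0 row4 -> HIT
Acc 10: bank0 row0 -> MISS (open row0); precharges=7

Answer: M M M M M M M M H M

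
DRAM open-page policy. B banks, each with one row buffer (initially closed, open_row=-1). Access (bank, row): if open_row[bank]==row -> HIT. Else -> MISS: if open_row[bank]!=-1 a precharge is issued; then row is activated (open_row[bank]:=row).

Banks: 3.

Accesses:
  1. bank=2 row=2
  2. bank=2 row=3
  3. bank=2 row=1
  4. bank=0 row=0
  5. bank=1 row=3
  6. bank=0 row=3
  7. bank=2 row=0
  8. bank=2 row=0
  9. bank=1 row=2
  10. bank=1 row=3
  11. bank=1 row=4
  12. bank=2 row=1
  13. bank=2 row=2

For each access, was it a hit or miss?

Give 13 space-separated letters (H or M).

Acc 1: bank2 row2 -> MISS (open row2); precharges=0
Acc 2: bank2 row3 -> MISS (open row3); precharges=1
Acc 3: bank2 row1 -> MISS (open row1); precharges=2
Acc 4: bank0 row0 -> MISS (open row0); precharges=2
Acc 5: bank1 row3 -> MISS (open row3); precharges=2
Acc 6: bank0 row3 -> MISS (open row3); precharges=3
Acc 7: bank2 row0 -> MISS (open row0); precharges=4
Acc 8: bank2 row0 -> HIT
Acc 9: bank1 row2 -> MISS (open row2); precharges=5
Acc 10: bank1 row3 -> MISS (open row3); precharges=6
Acc 11: bank1 row4 -> MISS (open row4); precharges=7
Acc 12: bank2 row1 -> MISS (open row1); precharges=8
Acc 13: bank2 row2 -> MISS (open row2); precharges=9

Answer: M M M M M M M H M M M M M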